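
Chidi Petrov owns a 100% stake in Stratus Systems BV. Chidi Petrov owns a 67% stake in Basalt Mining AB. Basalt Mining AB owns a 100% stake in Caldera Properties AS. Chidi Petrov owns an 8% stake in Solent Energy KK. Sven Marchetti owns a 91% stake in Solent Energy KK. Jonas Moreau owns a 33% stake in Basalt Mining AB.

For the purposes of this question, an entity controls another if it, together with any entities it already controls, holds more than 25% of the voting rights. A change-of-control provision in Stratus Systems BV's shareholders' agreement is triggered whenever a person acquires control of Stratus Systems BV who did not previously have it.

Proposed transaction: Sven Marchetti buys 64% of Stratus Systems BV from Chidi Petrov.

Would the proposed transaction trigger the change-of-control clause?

The purchase adds only to Sven's holdings (Chidi's stake shrinks), so Sven is the only person who could newly come to control Stratus.
Sven holds 91% of Solent, so Sven controls Solent.
Neither Sven nor any entity Sven controls holds any voting interest in Stratus.
So before the transaction, Sven does not control Stratus.
After the purchase, Sven holds 64% of Stratus directly, and Chidi's stake falls to 36%.
Sven holds 64% of Stratus, so Sven controls Stratus.
Sven did not control Stratus before and does after, so the clause is triggered.

Yes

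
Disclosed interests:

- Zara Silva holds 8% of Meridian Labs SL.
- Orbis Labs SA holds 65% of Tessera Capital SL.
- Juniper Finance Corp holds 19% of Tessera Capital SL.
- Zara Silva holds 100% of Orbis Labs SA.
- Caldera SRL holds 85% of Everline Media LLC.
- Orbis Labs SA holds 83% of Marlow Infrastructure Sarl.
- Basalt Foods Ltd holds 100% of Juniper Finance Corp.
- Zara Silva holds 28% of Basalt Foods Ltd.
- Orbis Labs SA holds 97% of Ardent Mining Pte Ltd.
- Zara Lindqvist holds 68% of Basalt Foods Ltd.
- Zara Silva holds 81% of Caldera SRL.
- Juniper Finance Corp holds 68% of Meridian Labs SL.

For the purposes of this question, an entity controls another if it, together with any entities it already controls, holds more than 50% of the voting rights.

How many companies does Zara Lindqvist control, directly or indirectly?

Zara Lindqvist holds 68% of Basalt, so Zara Lindqvist controls Basalt.
Basalt holds 100% of Juniper, so Zara Lindqvist controls Juniper.
Juniper holds 68% of Meridian, so Zara Lindqvist controls Meridian.
No other company's threshold is met.
Zara Lindqvist controls 3 companies.

3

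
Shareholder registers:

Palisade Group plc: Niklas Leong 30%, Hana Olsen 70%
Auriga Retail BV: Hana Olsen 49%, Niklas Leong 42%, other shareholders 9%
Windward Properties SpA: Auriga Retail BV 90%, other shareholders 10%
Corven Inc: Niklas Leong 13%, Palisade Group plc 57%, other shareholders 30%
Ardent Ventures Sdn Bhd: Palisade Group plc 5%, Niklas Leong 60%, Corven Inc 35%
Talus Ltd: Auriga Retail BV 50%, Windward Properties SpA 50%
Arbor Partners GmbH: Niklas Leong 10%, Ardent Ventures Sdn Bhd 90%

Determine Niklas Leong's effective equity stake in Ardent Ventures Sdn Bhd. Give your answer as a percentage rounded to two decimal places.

Niklas reaches Ardent along 4 paths.
Via Palisade: 30% × 5% = 1.5%.
Direct stake: 60% = 60%.
Via Corven: 13% × 35% = 4.55%.
Via Palisade → Corven: 30% × 57% × 35% = 5.985%.
Total: 1.5% + 60% + 4.55% + 5.985% = 72.035%.
Rounded: 72.04%.

72.04%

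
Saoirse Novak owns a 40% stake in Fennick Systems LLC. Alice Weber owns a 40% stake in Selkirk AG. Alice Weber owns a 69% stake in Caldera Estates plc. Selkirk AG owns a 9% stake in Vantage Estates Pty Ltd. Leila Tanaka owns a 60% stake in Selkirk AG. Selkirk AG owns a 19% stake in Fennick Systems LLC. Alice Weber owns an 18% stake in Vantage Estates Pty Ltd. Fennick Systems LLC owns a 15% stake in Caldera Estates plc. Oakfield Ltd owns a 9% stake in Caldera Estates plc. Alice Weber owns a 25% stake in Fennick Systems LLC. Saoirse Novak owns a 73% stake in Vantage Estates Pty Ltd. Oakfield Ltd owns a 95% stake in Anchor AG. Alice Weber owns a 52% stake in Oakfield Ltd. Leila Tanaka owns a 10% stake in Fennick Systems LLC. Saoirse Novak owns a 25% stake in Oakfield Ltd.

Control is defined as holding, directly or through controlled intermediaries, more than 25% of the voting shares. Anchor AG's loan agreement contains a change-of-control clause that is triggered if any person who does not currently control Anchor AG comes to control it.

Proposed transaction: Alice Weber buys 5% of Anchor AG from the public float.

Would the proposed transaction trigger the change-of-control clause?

The purchase changes only Alice's holdings, so Alice is the only person who could newly come to control Anchor.
Alice holds 52% of Oakfield, so Alice controls Oakfield.
Oakfield holds 95% of Anchor, so Alice controls Anchor.
So Alice already controls Anchor before the transaction.
After the purchase, Alice holds 5% of Anchor directly.
Alice controlled Anchor already, so this is not a new person acquiring control; every other person's position is unchanged or reduced.
No new person acquires control, so the clause is not triggered.

No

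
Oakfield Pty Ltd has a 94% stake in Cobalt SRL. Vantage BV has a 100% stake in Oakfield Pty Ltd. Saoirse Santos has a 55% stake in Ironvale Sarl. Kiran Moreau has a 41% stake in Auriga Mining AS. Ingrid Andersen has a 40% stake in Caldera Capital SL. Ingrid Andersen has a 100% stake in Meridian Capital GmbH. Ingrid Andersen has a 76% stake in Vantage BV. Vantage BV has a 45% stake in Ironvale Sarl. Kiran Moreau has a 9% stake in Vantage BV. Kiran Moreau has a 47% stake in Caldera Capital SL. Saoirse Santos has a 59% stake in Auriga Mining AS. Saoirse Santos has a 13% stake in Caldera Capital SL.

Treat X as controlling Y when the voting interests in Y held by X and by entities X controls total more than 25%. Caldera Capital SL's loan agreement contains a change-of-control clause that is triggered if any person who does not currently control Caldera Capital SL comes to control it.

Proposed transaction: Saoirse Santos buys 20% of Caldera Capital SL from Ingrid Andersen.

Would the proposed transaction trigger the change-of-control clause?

The purchase adds only to Saoirse's holdings (Ingrid's stake shrinks), so Saoirse is the only person who could newly come to control Caldera.
Saoirse holds 59% of Auriga, so Saoirse controls Auriga.
Saoirse holds 55% of Ironvale, so Saoirse controls Ironvale.
In Caldera, Saoirse's side holds only 13%, not > 25%.
So before the transaction, Saoirse does not control Caldera.
After the purchase, Saoirse's direct stake in Caldera rises to 13% + 20% = 33%, and Ingrid's stake falls to 20%.
Saoirse holds 33% of Caldera, so Saoirse controls Caldera.
Saoirse did not control Caldera before and does after, so the clause is triggered.

Yes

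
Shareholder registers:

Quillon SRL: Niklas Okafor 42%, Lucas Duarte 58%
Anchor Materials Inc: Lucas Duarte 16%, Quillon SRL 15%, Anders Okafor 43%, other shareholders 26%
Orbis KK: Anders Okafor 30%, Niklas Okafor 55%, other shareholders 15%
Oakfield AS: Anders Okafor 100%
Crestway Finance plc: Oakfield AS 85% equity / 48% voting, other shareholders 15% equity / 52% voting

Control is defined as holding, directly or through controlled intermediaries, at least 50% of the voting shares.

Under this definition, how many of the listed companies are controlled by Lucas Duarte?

Lucas holds 58% of Quillon, so Lucas controls Quillon.
No other company's threshold is met.
Lucas controls 1 company.

1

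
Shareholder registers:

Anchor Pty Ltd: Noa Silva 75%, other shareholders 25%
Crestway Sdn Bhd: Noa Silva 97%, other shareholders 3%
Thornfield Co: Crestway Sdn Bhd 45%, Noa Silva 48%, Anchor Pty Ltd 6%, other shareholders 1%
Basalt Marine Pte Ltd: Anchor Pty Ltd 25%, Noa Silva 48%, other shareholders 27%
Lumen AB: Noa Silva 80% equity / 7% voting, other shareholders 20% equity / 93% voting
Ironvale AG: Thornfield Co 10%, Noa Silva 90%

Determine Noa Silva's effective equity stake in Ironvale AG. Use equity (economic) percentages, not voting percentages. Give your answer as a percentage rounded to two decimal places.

99.62%

Noa reaches Ironvale along 4 paths.
Via Crestway → Thornfield: 97% × 45% × 10% = 4.365%.
Via Thornfield: 48% × 10% = 4.8%.
Via Anchor → Thornfield: 75% × 6% × 10% = 0.45%.
Direct stake: 90% = 90%.
Total: 4.365% + 4.8% + 0.45% + 90% = 99.615%.
Rounded: 99.62%.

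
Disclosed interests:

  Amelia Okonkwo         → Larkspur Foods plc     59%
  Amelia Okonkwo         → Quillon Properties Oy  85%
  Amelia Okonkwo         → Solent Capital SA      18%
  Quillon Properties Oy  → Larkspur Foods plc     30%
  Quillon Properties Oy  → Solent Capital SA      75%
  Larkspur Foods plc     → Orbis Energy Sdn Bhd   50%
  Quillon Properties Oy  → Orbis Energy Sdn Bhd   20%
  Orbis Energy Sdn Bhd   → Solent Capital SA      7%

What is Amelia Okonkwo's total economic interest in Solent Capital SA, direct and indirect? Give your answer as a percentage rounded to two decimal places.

Amelia reaches Solent along 5 paths.
Via Quillon → Larkspur → Orbis: 85% × 30% × 50% × 7% = 0.8925%.
Via Larkspur → Orbis: 59% × 50% × 7% = 2.065%.
Via Quillon → Orbis: 85% × 20% × 7% = 1.19%.
Via Quillon: 85% × 75% = 63.75%.
Direct stake: 18% = 18%.
Total: 0.8925% + 2.065% + 1.19% + 63.75% + 18% = 85.8975%.
Rounded: 85.90%.

85.90%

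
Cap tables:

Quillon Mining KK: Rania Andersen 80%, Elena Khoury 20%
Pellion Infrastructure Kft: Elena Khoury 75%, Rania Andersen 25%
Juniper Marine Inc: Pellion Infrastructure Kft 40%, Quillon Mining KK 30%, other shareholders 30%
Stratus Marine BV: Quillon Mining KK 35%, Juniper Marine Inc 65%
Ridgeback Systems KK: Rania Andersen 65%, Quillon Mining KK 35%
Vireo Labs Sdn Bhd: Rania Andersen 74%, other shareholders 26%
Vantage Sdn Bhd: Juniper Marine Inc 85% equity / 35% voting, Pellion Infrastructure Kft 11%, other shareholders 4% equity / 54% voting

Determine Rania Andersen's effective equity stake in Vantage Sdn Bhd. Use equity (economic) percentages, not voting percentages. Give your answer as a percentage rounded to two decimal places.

31.65%

Rania reaches Vantage along 3 paths.
Via Pellion → Juniper: 25% × 40% × 85% = 8.5%.
Via Quillon → Juniper: 80% × 30% × 85% = 20.4%.
Via Pellion: 25% × 11% = 2.75%.
Total: 8.5% + 20.4% + 2.75% = 31.65%.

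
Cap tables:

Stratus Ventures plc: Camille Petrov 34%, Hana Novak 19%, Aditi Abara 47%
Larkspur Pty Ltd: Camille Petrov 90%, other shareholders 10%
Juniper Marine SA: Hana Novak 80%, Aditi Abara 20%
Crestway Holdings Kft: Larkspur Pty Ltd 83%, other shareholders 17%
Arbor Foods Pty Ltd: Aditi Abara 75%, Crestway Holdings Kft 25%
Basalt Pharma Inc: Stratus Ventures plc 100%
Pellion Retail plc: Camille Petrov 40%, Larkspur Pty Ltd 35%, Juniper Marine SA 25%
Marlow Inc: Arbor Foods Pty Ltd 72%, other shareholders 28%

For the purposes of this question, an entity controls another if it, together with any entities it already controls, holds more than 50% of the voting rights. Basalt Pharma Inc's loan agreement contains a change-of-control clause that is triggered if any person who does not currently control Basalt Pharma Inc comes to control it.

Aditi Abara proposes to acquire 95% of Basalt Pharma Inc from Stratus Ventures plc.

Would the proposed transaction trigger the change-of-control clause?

Yes

The purchase adds only to Aditi's holdings (Stratus's stake shrinks), so Aditi is the only person who could newly come to control Basalt.
Aditi holds 75% of Arbor, so Aditi controls Arbor.
Arbor holds 72% of Marlow, so Aditi controls Marlow.
Neither Aditi nor any entity Aditi controls holds any voting interest in Basalt.
So before the transaction, Aditi does not control Basalt.
After the purchase, Aditi holds 95% of Basalt directly, and Stratus's stake falls to 5%.
Aditi holds 95% of Basalt, so Aditi controls Basalt.
Aditi did not control Basalt before and does after, so the clause is triggered.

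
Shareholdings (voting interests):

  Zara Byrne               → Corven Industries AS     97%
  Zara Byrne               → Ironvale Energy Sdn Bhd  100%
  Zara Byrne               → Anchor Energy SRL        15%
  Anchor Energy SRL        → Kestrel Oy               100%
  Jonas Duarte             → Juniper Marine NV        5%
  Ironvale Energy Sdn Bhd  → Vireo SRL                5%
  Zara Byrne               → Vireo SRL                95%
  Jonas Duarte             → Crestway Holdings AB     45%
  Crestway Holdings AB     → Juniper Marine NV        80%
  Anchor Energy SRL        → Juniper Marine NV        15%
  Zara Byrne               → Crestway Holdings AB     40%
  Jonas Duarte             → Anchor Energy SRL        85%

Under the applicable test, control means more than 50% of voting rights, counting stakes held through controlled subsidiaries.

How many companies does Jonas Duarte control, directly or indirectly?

2

Jonas holds 85% of Anchor, so Jonas controls Anchor.
Anchor holds 100% of Kestrel, so Jonas controls Kestrel.
No other company's threshold is met.
Jonas controls 2 companies.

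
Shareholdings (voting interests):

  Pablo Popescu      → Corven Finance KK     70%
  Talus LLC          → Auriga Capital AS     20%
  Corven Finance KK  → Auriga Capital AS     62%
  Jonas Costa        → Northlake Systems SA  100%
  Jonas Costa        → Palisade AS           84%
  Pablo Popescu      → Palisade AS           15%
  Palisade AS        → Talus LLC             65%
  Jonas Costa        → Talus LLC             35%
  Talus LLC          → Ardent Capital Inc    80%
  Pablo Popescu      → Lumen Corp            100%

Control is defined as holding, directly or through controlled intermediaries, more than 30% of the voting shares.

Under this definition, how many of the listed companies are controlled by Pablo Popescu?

Pablo holds 100% of Lumen, so Pablo controls Lumen.
Pablo holds 70% of Corven, so Pablo controls Corven.
Corven holds 62% of Auriga, so Pablo controls Auriga.
No other company's threshold is met.
Pablo controls 3 companies.

3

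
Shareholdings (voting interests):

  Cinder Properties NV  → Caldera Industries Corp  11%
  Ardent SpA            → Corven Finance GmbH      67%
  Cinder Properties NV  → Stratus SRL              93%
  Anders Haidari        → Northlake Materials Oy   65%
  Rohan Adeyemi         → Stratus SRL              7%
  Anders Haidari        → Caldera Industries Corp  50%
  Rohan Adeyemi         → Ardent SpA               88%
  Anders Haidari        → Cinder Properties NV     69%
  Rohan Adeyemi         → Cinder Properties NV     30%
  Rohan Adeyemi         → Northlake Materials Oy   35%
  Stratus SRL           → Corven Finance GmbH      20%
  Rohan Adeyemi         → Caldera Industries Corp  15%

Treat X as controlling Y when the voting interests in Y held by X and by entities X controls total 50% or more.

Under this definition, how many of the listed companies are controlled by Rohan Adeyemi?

Rohan holds 88% of Ardent, so Rohan controls Ardent.
Ardent holds 67% of Corven, so Rohan controls Corven.
No other company's threshold is met.
Rohan controls 2 companies.

2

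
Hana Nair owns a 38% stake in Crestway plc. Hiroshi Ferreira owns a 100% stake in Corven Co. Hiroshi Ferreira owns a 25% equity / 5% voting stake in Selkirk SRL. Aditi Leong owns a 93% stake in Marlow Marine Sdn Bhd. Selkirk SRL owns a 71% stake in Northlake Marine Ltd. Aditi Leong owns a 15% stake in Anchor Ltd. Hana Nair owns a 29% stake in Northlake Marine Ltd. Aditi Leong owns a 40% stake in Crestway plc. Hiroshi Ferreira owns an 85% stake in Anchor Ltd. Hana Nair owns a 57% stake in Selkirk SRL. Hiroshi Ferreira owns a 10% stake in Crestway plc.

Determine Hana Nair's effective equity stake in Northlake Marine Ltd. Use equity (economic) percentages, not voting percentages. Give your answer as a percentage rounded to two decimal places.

69.47%

Hana reaches Northlake along 2 paths.
Via Selkirk: 57% × 71% = 40.47%.
Direct stake: 29% = 29%.
Total: 40.47% + 29% = 69.47%.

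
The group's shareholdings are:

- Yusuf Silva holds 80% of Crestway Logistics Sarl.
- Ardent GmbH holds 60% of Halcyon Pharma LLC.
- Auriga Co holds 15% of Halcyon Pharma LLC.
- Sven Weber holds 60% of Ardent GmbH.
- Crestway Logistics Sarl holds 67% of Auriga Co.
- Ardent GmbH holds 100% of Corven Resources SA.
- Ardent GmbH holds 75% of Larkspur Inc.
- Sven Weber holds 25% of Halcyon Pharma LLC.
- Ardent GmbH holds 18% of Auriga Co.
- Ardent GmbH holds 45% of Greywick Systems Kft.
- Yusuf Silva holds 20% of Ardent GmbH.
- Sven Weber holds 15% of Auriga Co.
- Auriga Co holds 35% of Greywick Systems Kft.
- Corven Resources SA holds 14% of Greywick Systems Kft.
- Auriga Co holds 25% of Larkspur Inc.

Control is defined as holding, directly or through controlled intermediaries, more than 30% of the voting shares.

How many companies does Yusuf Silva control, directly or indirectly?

3

Yusuf holds 80% of Crestway, so Yusuf controls Crestway.
Crestway holds 67% of Auriga, so Yusuf controls Auriga.
Auriga holds 35% of Greywick, so Yusuf controls Greywick.
No other company's threshold is met.
Yusuf controls 3 companies.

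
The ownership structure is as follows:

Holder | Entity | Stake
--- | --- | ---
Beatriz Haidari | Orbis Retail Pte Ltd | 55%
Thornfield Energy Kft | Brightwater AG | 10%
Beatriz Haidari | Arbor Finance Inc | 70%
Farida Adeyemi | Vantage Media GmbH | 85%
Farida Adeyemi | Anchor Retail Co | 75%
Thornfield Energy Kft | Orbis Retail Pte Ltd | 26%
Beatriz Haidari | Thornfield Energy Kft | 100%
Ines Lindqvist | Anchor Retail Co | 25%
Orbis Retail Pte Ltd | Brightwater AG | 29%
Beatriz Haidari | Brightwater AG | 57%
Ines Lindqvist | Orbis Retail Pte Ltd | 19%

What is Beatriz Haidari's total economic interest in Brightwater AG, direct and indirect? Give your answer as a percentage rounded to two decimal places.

90.49%

Beatriz reaches Brightwater along 4 paths.
Via Thornfield: 100% × 10% = 10%.
Direct stake: 57% = 57%.
Via Orbis: 55% × 29% = 15.95%.
Via Thornfield → Orbis: 100% × 26% × 29% = 7.54%.
Total: 10% + 57% + 15.95% + 7.54% = 90.49%.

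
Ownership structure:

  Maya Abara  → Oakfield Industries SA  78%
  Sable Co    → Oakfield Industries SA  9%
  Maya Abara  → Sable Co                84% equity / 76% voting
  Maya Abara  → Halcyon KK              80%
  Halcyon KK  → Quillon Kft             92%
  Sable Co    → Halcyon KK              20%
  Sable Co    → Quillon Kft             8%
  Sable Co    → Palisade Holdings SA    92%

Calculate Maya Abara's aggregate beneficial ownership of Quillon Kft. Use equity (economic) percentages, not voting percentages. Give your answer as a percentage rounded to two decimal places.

Maya reaches Quillon along 3 paths.
Via Sable: 84% × 8% = 6.72%.
Via Sable → Halcyon: 84% × 20% × 92% = 15.456%.
Via Halcyon: 80% × 92% = 73.6%.
Total: 6.72% + 15.456% + 73.6% = 95.776%.
Rounded: 95.78%.

95.78%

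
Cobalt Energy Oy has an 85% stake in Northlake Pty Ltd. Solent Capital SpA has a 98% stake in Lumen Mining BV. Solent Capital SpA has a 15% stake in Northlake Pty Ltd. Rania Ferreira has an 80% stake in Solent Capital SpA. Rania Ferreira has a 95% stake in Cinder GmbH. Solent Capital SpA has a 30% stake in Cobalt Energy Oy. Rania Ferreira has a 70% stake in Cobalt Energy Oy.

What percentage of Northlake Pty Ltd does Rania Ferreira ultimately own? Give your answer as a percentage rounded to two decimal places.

Rania reaches Northlake along 3 paths.
Via Solent → Cobalt: 80% × 30% × 85% = 20.4%.
Via Cobalt: 70% × 85% = 59.5%.
Via Solent: 80% × 15% = 12%.
Total: 20.4% + 59.5% + 12% = 91.9%.
Rounded: 91.90%.

91.90%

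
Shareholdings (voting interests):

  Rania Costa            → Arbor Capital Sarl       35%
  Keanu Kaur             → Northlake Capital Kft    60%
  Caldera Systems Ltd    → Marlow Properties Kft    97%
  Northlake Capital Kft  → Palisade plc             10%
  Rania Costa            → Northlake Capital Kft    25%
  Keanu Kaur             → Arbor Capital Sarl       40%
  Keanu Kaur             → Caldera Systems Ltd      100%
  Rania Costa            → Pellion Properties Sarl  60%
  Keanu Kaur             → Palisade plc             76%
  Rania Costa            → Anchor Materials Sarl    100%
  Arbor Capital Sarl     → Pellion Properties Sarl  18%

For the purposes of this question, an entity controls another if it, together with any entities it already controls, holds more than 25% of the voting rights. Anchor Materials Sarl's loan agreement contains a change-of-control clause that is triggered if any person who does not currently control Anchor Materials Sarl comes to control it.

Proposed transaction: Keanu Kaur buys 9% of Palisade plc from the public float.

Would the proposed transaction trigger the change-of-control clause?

The purchase changes only Keanu's holdings, so Keanu is the only person who could newly come to control Anchor.
Keanu holds 60% of Northlake, so Keanu controls Northlake.
Keanu holds 40% of Arbor, so Keanu controls Arbor.
Keanu holds 100% of Caldera, so Keanu controls Caldera.
Northlake and Keanu together hold 10% + 76% = 86% of Palisade, so Keanu controls Palisade.
Caldera holds 97% of Marlow, so Keanu controls Marlow.
Neither Keanu nor any entity Keanu controls holds any voting interest in Anchor.
So before the transaction, Keanu does not control Anchor.
After the purchase, Keanu's direct stake in Palisade rises to 76% + 9% = 85%.
Northlake and Keanu together hold 10% + 85% = 95% of Palisade, so Keanu controls Palisade.
After the transaction, neither Keanu nor any entity Keanu controls holds a voting interest in Anchor, so Keanu still does not control it.
No new person acquires control, so the clause is not triggered.

No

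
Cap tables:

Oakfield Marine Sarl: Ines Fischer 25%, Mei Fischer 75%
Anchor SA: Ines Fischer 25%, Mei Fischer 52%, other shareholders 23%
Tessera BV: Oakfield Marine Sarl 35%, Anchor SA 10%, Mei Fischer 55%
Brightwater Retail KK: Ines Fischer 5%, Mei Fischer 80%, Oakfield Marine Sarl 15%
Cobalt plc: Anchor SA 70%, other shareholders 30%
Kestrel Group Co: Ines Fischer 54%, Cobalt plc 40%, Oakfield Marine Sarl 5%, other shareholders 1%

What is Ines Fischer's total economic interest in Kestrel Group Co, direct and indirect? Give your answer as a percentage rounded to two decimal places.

Ines reaches Kestrel along 3 paths.
Direct stake: 54% = 54%.
Via Anchor → Cobalt: 25% × 70% × 40% = 7%.
Via Oakfield: 25% × 5% = 1.25%.
Total: 54% + 7% + 1.25% = 62.25%.

62.25%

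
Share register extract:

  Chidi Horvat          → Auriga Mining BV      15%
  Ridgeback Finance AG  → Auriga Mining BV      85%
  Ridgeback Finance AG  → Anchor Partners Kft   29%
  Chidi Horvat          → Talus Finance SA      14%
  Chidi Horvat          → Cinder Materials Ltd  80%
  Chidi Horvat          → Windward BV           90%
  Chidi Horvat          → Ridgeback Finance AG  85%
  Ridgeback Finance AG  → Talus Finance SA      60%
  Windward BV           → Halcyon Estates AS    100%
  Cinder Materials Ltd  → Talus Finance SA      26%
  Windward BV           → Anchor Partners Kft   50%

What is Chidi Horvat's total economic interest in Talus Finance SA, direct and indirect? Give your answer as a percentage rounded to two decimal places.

Chidi reaches Talus along 3 paths.
Via Ridgeback: 85% × 60% = 51%.
Direct stake: 14% = 14%.
Via Cinder: 80% × 26% = 20.8%.
Total: 51% + 14% + 20.8% = 85.8%.
Rounded: 85.80%.

85.80%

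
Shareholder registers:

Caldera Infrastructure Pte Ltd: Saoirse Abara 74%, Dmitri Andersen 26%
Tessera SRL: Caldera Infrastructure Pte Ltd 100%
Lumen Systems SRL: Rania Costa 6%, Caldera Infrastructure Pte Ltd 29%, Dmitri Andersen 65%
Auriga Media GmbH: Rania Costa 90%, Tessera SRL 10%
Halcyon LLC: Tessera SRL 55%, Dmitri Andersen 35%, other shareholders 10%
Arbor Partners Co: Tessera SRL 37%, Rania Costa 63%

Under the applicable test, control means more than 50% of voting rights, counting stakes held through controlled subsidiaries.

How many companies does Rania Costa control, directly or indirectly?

2

Rania holds 90% of Auriga, so Rania controls Auriga.
Rania holds 63% of Arbor, so Rania controls Arbor.
No other company's threshold is met.
Rania controls 2 companies.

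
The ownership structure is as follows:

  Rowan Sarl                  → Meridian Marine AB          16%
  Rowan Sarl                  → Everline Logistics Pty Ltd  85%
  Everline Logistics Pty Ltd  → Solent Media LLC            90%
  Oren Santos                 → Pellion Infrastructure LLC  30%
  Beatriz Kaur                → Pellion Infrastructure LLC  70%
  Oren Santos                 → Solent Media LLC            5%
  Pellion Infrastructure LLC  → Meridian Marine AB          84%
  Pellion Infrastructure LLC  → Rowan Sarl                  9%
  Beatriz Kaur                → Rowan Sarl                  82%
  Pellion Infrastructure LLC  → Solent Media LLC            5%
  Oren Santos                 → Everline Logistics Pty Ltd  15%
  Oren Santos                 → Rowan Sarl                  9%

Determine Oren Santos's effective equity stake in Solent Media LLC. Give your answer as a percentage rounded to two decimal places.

28.95%

Oren reaches Solent along 5 paths.
Direct stake: 5% = 5%.
Via Pellion: 30% × 5% = 1.5%.
Via Everline: 15% × 90% = 13.5%.
Via Rowan → Everline: 9% × 85% × 90% = 6.885%.
Via Pellion → Rowan → Everline: 30% × 9% × 85% × 90% = 2.0655%.
Total: 5% + 1.5% + 13.5% + 6.885% + 2.0655% = 28.9505%.
Rounded: 28.95%.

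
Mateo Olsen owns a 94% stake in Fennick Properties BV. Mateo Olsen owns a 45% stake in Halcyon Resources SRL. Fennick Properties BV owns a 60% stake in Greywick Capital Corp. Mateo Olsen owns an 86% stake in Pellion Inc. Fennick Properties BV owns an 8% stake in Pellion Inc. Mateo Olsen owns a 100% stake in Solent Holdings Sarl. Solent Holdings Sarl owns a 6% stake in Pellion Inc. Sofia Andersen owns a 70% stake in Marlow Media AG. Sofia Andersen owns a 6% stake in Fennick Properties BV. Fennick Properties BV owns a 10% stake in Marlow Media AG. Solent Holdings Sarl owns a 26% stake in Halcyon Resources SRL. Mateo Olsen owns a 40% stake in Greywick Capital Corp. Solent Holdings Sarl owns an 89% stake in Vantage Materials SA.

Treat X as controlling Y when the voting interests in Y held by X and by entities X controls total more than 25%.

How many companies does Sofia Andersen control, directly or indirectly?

1

Sofia holds 70% of Marlow, so Sofia controls Marlow.
No other company's threshold is met.
Sofia controls 1 company.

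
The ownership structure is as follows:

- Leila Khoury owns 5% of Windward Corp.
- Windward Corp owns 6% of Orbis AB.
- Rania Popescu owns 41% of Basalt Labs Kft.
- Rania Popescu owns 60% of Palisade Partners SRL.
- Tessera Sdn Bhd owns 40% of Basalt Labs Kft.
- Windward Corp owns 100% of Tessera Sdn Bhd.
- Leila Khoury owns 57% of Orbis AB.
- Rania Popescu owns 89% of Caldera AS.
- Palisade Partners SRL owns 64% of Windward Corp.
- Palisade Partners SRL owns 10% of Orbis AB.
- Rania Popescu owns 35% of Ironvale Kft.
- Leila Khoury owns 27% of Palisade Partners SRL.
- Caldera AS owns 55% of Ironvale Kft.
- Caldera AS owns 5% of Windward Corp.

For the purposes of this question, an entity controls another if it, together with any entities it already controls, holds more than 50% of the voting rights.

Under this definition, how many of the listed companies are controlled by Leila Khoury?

1

Leila holds 57% of Orbis, so Leila controls Orbis.
No other company's threshold is met.
Leila controls 1 company.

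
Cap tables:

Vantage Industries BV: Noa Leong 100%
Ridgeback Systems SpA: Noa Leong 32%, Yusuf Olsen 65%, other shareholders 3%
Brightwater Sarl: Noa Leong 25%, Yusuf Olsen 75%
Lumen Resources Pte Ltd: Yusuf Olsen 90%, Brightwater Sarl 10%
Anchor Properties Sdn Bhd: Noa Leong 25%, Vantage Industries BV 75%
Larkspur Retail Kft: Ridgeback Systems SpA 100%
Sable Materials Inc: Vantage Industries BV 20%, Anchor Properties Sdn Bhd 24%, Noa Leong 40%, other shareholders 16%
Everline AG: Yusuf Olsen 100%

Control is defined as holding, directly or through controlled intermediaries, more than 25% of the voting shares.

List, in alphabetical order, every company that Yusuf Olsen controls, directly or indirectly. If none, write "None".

Brightwater Sarl, Everline AG, Larkspur Retail Kft, Lumen Resources Pte Ltd, Ridgeback Systems SpA

Yusuf holds 65% of Ridgeback, so Yusuf controls Ridgeback.
Yusuf holds 75% of Brightwater, so Yusuf controls Brightwater.
Yusuf and Brightwater together hold 90% + 10% = 100% of Lumen, so Yusuf controls Lumen.
Ridgeback holds 100% of Larkspur, so Yusuf controls Larkspur.
Yusuf holds 100% of Everline, so Yusuf controls Everline.
No other company's threshold is met.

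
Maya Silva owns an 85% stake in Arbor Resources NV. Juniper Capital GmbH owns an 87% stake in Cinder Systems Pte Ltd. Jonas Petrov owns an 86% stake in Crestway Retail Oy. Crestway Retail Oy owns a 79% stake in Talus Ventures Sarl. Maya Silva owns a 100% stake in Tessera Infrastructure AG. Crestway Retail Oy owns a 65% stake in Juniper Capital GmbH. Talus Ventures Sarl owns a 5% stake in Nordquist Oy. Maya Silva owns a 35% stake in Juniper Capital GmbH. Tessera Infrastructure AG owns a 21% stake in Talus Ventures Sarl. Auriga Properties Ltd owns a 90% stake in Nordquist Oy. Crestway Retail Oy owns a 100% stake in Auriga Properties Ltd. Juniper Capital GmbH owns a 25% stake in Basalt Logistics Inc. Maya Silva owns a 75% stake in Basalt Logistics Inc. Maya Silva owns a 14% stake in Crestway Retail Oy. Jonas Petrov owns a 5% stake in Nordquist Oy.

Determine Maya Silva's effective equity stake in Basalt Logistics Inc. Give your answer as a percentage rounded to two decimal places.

Maya reaches Basalt along 3 paths.
Direct stake: 75% = 75%.
Via Juniper: 35% × 25% = 8.75%.
Via Crestway → Juniper: 14% × 65% × 25% = 2.275%.
Total: 75% + 8.75% + 2.275% = 86.025%.
Rounded: 86.03%.

86.03%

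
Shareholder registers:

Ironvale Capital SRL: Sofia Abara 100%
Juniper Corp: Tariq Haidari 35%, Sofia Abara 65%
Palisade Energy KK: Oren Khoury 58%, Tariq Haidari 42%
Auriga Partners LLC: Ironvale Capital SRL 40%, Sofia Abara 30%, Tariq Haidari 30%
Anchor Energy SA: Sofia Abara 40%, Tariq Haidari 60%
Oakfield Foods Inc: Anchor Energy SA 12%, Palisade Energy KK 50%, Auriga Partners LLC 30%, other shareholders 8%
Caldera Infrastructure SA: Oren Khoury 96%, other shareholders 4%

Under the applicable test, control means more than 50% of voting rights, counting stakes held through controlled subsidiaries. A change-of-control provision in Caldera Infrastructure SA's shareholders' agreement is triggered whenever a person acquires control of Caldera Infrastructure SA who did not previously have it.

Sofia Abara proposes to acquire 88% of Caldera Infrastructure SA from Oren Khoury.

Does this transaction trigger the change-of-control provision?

Yes

The purchase adds only to Sofia's holdings (Oren's stake shrinks), so Sofia is the only person who could newly come to control Caldera.
Sofia holds 100% of Ironvale, so Sofia controls Ironvale.
Sofia holds 65% of Juniper, so Sofia controls Juniper.
Ironvale and Sofia together hold 40% + 30% = 70% of Auriga, so Sofia controls Auriga.
Neither Sofia nor any entity Sofia controls holds any voting interest in Caldera.
So before the transaction, Sofia does not control Caldera.
After the purchase, Sofia holds 88% of Caldera directly, and Oren's stake falls to 8%.
Sofia holds 88% of Caldera, so Sofia controls Caldera.
Sofia did not control Caldera before and does after, so the clause is triggered.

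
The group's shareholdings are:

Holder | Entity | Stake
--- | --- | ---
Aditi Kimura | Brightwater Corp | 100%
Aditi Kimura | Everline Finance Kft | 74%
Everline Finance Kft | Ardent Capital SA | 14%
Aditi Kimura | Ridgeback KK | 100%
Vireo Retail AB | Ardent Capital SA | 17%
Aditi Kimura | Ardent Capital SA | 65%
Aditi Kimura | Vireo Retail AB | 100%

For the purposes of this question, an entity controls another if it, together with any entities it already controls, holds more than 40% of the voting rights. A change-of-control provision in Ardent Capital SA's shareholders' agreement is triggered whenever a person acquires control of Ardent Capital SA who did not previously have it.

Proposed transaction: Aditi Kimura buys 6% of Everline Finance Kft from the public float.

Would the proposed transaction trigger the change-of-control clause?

No

The purchase changes only Aditi's holdings, so Aditi is the only person who could newly come to control Ardent.
Aditi holds 100% of Vireo, so Aditi controls Vireo.
Aditi holds 74% of Everline, so Aditi controls Everline.
Vireo and Aditi and Everline together hold 17% + 65% + 14% = 96% of Ardent, so Aditi controls Ardent.
So Aditi already controls Ardent before the transaction.
After the purchase, Aditi's direct stake in Everline rises to 74% + 6% = 80%.
Aditi controlled Ardent already, so this is not a new person acquiring control; every other person's position is unchanged or reduced.
No new person acquires control, so the clause is not triggered.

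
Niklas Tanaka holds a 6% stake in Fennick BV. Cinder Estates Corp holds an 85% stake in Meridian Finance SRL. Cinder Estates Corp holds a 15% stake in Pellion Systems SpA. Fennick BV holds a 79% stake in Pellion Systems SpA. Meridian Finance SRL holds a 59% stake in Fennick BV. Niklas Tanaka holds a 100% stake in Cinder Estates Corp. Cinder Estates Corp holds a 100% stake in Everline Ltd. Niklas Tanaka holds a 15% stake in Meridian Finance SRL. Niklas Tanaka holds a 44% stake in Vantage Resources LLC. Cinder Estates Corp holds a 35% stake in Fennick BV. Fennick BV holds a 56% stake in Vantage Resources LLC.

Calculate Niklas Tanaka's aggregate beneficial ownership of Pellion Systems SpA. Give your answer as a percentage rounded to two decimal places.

Niklas reaches Pellion along 5 paths.
Via Cinder: 100% × 15% = 15%.
Via Cinder → Fennick: 100% × 35% × 79% = 27.65%.
Via Fennick: 6% × 79% = 4.74%.
Via Cinder → Meridian → Fennick: 100% × 85% × 59% × 79% = 39.6185%.
Via Meridian → Fennick: 15% × 59% × 79% = 6.9915%.
Total: 15% + 27.65% + 4.74% + 39.6185% + 6.9915% = 94%.
Rounded: 94.00%.

94.00%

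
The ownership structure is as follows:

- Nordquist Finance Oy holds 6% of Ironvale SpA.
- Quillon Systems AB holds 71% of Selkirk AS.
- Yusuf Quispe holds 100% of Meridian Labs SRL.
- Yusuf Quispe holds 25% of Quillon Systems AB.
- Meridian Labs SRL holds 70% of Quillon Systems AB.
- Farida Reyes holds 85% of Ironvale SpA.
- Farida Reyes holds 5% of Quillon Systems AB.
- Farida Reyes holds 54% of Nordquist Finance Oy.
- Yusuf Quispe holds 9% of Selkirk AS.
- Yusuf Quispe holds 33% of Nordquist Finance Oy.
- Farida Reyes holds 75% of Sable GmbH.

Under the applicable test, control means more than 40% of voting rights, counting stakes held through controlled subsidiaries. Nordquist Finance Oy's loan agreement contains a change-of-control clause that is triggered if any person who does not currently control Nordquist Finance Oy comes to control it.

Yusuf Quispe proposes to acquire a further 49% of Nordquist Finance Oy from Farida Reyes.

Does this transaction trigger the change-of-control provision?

Yes

The purchase adds only to Yusuf's holdings (Farida's stake shrinks), so Yusuf is the only person who could newly come to control Nordquist.
Yusuf holds 100% of Meridian, so Yusuf controls Meridian.
Meridian and Yusuf together hold 70% + 25% = 95% of Quillon, so Yusuf controls Quillon.
Quillon and Yusuf together hold 71% + 9% = 80% of Selkirk, so Yusuf controls Selkirk.
In Nordquist, Yusuf's side holds only 33%, not > 40%.
So before the transaction, Yusuf does not control Nordquist.
After the purchase, Yusuf's direct stake in Nordquist rises to 33% + 49% = 82%, and Farida's stake falls to 5%.
Yusuf holds 82% of Nordquist, so Yusuf controls Nordquist.
Yusuf did not control Nordquist before and does after, so the clause is triggered.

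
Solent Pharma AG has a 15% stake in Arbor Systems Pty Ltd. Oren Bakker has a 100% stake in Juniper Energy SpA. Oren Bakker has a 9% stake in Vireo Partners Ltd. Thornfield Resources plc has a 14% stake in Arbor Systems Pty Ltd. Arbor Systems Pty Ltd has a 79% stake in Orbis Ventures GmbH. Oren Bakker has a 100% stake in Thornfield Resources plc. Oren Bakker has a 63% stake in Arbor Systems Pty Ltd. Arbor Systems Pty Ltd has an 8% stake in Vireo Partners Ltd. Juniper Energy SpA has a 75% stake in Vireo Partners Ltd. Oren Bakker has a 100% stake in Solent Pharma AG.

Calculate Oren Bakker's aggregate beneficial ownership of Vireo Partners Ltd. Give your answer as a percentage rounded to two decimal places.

91.36%

Oren reaches Vireo along 5 paths.
Direct stake: 9% = 9%.
Via Juniper: 100% × 75% = 75%.
Via Arbor: 63% × 8% = 5.04%.
Via Solent → Arbor: 100% × 15% × 8% = 1.2%.
Via Thornfield → Arbor: 100% × 14% × 8% = 1.12%.
Total: 9% + 75% + 5.04% + 1.2% + 1.12% = 91.36%.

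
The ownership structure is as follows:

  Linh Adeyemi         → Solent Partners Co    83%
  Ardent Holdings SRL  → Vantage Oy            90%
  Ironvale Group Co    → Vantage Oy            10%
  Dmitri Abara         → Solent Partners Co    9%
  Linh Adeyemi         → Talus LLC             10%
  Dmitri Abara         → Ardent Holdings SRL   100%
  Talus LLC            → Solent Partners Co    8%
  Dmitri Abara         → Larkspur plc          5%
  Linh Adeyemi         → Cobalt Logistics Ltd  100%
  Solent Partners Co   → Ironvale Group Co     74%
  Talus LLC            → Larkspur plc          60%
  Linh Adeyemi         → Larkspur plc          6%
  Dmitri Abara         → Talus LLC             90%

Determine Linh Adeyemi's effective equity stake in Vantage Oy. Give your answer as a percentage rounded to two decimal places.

Linh reaches Vantage along 2 paths.
Via Solent → Ironvale: 83% × 74% × 10% = 6.142%.
Via Talus → Solent → Ironvale: 10% × 8% × 74% × 10% = 0.0592%.
Total: 6.142% + 0.0592% = 6.2012%.
Rounded: 6.20%.

6.20%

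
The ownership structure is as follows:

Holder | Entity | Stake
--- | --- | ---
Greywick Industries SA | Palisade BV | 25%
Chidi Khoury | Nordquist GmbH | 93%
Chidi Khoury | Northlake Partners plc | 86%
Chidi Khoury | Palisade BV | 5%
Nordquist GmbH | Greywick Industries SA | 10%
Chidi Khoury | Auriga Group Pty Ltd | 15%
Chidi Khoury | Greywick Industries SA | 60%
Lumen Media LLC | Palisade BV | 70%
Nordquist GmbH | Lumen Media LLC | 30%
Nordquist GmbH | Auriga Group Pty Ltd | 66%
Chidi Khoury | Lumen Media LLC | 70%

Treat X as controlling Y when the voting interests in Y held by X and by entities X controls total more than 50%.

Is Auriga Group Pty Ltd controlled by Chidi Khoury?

Yes

Chidi holds 93% of Nordquist, so Chidi controls Nordquist.
Chidi and Nordquist together hold 15% + 66% = 81% of Auriga, so Chidi controls Auriga.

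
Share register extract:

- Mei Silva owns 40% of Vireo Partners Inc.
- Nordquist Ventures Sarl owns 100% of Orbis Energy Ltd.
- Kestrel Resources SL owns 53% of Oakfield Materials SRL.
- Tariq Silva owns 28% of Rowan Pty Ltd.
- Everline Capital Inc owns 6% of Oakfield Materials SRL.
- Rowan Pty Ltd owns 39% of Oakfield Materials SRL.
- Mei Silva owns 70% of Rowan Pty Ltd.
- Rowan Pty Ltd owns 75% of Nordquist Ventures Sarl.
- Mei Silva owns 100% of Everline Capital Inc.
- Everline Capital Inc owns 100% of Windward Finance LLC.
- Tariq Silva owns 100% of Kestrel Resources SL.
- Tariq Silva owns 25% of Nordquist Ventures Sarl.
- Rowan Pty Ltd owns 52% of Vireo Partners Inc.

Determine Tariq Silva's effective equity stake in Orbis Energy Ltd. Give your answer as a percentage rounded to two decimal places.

Tariq reaches Orbis along 2 paths.
Via Rowan → Nordquist: 28% × 75% × 100% = 21%.
Via Nordquist: 25% × 100% = 25%.
Total: 21% + 25% = 46%.
Rounded: 46.00%.

46.00%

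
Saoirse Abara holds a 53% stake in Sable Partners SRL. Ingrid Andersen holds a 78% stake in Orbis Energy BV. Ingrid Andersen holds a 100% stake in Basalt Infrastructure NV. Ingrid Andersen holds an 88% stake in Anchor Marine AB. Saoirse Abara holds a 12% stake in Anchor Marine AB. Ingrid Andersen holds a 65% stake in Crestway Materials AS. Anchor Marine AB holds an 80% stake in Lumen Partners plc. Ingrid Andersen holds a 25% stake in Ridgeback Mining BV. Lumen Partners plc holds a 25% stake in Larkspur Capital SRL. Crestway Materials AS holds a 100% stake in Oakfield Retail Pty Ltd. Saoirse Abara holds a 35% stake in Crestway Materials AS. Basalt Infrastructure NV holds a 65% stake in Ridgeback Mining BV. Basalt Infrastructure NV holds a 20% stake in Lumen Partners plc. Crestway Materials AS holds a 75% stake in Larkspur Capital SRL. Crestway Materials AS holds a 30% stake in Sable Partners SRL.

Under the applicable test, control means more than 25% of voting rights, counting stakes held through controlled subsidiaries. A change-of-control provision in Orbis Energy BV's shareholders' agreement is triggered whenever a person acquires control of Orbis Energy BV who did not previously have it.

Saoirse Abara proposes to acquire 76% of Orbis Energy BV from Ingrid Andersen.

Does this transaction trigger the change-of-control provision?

Yes

The purchase adds only to Saoirse's holdings (Ingrid's stake shrinks), so Saoirse is the only person who could newly come to control Orbis.
Saoirse holds 35% of Crestway, so Saoirse controls Crestway.
Crestway and Saoirse together hold 30% + 53% = 83% of Sable, so Saoirse controls Sable.
Crestway holds 100% of Oakfield, so Saoirse controls Oakfield.
Crestway holds 75% of Larkspur, so Saoirse controls Larkspur.
Neither Saoirse nor any entity Saoirse controls holds any voting interest in Orbis.
So before the transaction, Saoirse does not control Orbis.
After the purchase, Saoirse holds 76% of Orbis directly, and Ingrid's stake falls to 2%.
Saoirse holds 76% of Orbis, so Saoirse controls Orbis.
Saoirse did not control Orbis before and does after, so the clause is triggered.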